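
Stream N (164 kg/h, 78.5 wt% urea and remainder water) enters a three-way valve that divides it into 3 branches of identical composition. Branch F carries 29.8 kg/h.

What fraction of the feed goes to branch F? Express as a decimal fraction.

Fraction to F = 29.8/164 = 0.1817.

0.182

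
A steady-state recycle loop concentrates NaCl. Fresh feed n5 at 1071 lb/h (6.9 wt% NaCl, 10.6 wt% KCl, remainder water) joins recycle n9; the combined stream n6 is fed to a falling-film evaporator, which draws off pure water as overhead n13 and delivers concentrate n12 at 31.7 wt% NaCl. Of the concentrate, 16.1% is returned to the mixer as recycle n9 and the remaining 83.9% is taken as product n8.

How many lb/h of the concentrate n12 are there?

277.9 lb/h

Overall NaCl balance (none leaves overhead): NaCl in fresh feed = NaCl in product, i.e. 1071×0.069 = (1−0.161)·n12·0.317.
n12 = 73.899/(0.317×0.839) = 277.85 lb/h.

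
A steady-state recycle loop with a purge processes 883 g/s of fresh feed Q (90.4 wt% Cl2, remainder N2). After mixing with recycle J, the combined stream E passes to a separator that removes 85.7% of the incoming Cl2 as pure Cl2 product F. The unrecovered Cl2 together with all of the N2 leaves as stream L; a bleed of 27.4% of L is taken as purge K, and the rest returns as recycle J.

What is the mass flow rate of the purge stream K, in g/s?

N2 enters only via Q and leaves only via the purge: 883×0.096 = 0.274×(N2 in L), and the separator passes all N2, so N2 in E = N2 in L = 309.37 g/s.
Cl2 in E: m_A = 883×0.904 + (1−0.274)·(1−0.857)·m_A, so m_A = 798.23/0.8962 = 890.7 g/s.
L = (1−0.857)×890.7 + 309.37 = 436.74 g/s.
Purge K = 0.274×436.74 = 119.67 g/s.

119.7 g/s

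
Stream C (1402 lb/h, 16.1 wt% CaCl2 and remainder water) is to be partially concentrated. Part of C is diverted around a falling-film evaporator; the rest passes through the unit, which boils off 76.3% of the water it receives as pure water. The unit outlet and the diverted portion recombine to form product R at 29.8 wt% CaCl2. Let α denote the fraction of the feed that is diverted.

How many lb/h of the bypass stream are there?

395.1 lb/h

All 1402×0.161 = 225.72 lb/h of CaCl2 reaches R, so R = 225.72/0.298 = 757.46 lb/h and vapour = 644.54 lb/h.
The evaporator receives (1−α)·1402 of feed at 0.839 water and removes 0.763 of that water:
0.763×0.839×(1−α)×1402 = 644.54
(1−α) = 644.54/897.5 = 0.7182;  α = 0.2818.
Bypass flow = 0.2818×1402 = 395.15 lb/h.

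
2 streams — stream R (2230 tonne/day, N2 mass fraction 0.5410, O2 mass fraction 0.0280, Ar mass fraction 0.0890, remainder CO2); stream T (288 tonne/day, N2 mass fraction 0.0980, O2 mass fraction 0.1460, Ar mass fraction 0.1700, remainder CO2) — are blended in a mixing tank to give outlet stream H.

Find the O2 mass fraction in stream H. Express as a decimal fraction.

Total flow out = 2230 + 288 = 2518 tonne/day.
O2 in = 2230×0.028 + 288×0.146 = 104.49 tonne/day.
O2 mass fraction in H = 104.49/2518 = 0.0415.

0.0415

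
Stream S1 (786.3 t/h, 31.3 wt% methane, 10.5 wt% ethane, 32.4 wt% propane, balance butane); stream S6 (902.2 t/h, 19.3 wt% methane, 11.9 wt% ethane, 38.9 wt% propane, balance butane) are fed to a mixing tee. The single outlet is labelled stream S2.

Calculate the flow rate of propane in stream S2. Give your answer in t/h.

propane out = propane in = 786.3×0.324 + 902.2×0.389 = 605.72 t/h.

605.7 t/h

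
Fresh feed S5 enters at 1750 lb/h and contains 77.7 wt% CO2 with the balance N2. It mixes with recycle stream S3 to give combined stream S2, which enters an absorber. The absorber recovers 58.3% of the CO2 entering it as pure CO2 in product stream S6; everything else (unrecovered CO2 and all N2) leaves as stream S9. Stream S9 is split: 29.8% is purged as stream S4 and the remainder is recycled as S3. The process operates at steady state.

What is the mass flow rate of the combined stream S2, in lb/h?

3232 lb/h

N2 enters only via S5 and leaves only via the purge: 1750×0.223 = 0.298×(N2 in S9), and the absorber passes all N2, so N2 in S2 = N2 in S9 = 1309.6 lb/h.
CO2 in S2: m_A = 1750×0.777 + (1−0.298)·(1−0.583)·m_A, so m_A = 1359.8/0.7073 = 1922.5 lb/h.
S2 = 1922.5 + 1309.6 = 3232.1 lb/h.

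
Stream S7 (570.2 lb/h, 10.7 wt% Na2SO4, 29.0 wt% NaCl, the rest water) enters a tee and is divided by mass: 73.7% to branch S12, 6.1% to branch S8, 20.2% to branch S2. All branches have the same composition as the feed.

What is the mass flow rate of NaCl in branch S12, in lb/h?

Branch S12 total = 0.737×570.2 = 420.24 lb/h.
NaCl in S12 = 0.290×420.24 = 121.87 lb/h.

121.9 lb/h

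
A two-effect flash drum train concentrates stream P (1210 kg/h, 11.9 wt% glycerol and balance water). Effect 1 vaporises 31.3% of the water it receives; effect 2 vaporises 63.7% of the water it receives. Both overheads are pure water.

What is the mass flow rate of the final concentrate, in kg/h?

409.8 kg/h

water in feed = 1210×0.881 = 1066 kg/h.
After stage 1: water left = (1−0.313)×1066 = 732.35; stream total = 876.34 kg/h.
After stage 2: water left = (1−0.637)×732.35 = 265.84; final concentrate = 409.83 kg/h.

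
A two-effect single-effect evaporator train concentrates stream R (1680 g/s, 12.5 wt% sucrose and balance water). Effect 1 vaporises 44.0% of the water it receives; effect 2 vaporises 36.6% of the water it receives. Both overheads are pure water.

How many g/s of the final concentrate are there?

731.9 g/s

water in feed = 1680×0.875 = 1470 g/s.
After stage 1: water left = (1−0.440)×1470 = 823.2; stream total = 1033.2 g/s.
After stage 2: water left = (1−0.366)×823.2 = 521.91; final concentrate = 731.91 g/s.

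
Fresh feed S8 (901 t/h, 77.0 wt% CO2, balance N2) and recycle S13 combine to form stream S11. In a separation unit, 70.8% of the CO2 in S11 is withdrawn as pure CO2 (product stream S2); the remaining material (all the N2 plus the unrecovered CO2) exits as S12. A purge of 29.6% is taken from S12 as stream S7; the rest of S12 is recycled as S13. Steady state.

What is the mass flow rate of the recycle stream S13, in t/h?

N2 enters only via S8 and leaves only via the purge: 901×0.230 = 0.296×(N2 in S12), and the separation unit passes all N2, so N2 in S11 = N2 in S12 = 700.1 t/h.
CO2 in S11: m_A = 901×0.770 + (1−0.296)·(1−0.708)·m_A, so m_A = 693.77/0.7944 = 873.29 t/h.
S12 = (1−0.708)×873.29 + 700.1 = 955.1 t/h.
Recycle S13 = (1−0.296)×955.1 = 672.39 t/h.

672.4 t/h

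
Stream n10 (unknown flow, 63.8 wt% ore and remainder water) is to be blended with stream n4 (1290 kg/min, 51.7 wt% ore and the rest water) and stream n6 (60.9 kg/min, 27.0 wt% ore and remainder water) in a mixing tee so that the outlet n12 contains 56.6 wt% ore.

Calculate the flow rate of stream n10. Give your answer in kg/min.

Let n10 be the unknown flow. Total out = 1350.9 + n10.
ore balance: 683.37 + 0.638·n10 = 0.566·(1350.9 + n10)
(0.638 − 0.566)·n10 = 0.566×1350.9 − 683.37 = 81.236
n10 = 81.236 / 0.072 = 1128.3 kg/min

1128 kg/min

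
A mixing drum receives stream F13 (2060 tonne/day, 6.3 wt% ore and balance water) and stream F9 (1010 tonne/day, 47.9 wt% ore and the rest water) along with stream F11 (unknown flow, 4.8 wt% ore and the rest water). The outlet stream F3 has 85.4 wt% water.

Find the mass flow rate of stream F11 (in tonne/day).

Let F11 be the unknown flow. Total out = 3070 + F11.
water balance: 2456.4 + 0.952·F11 = 0.854·(3070 + F11)
(0.952 − 0.854)·F11 = 0.854×3070 − 2456.4 = 165.35
F11 = 165.35 / 0.098 = 1687.2 tonne/day

1687 tonne/day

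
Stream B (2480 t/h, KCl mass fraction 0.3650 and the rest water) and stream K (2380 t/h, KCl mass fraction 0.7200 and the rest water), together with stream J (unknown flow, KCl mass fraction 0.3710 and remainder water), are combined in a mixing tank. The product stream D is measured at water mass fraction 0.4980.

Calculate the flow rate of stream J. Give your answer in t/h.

1367 t/h

Let J be the unknown flow. Total out = 4860 + J.
water balance: 2241.2 + 0.629·J = 0.498·(4860 + J)
(0.629 − 0.498)·J = 0.498×4860 − 2241.2 = 179.08
J = 179.08 / 0.131 = 1367 t/h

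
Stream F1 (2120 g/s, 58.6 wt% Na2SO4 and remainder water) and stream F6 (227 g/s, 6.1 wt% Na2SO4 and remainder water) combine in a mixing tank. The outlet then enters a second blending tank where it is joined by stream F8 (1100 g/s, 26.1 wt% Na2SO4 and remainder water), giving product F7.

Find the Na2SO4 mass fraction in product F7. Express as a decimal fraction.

0.448

Overall, product flow = 3447 g/s.
Na2SO4 in = 2120×0.586 + 227×0.061 + 1100×0.261 = 1543.3 g/s.
Na2SO4 fraction in F7 = 0.448.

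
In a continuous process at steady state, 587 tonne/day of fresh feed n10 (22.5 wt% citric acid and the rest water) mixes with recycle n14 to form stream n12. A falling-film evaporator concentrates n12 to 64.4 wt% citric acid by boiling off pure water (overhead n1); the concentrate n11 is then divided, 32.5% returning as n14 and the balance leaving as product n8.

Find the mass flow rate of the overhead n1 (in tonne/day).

381.9 tonne/day

Overall citric acid balance (none leaves overhead): citric acid in fresh feed = citric acid in product, i.e. 587×0.225 = (1−0.325)·n11·0.644.
n11 = 132.08/(0.644×0.675) = 303.83 tonne/day.
Recycle n14 = 0.325×303.83 = 98.745 tonne/day.
Combined feed n12 = 587 + 98.745 = 685.74 tonne/day.
Overhead n1 = n12 − n11 = 685.74 − 303.83 = 381.91 tonne/day.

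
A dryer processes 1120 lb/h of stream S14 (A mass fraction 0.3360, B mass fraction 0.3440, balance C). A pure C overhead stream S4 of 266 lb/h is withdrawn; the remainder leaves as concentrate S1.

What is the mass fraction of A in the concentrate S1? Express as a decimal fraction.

A is not removed: 1120×0.336 = 376.32 lb/h of A enters S1.
Concentrate = 1120 − 266 = 854 lb/h.
Mass fraction = 376.32/854 = 0.4407.

0.4407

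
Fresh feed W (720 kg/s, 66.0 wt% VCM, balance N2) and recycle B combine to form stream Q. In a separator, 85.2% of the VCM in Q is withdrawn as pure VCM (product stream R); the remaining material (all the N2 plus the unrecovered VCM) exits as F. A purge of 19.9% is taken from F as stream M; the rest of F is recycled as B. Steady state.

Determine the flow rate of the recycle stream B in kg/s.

N2 enters only via W and leaves only via the purge: 720×0.340 = 0.199×(N2 in F), and the separator passes all N2, so N2 in Q = N2 in F = 1230.2 kg/s.
VCM in Q: m_A = 720×0.660 + (1−0.199)·(1−0.852)·m_A, so m_A = 475.2/0.8815 = 539.11 kg/s.
F = (1−0.852)×539.11 + 1230.2 = 1309.9 kg/s.
Recycle B = (1−0.199)×1309.9 = 1049.3 kg/s.

1049 kg/s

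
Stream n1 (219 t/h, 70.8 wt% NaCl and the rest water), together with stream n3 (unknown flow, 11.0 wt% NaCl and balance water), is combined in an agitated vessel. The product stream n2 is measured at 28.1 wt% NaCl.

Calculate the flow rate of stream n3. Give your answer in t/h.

546.9 t/h

Let n3 be the unknown flow. Total out = 219 + n3.
NaCl balance: 155.05 + 0.110·n3 = 0.281·(219 + n3)
(0.110 − 0.281)·n3 = 0.281×219 − 155.05 = -93.513
n3 = -93.513 / -0.171 = 546.86 t/h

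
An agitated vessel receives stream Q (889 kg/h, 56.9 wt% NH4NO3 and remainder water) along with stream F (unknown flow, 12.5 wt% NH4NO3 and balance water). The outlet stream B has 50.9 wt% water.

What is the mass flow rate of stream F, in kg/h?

Let F be the unknown flow. Total out = 889 + F.
water balance: 383.16 + 0.875·F = 0.509·(889 + F)
(0.875 − 0.509)·F = 0.509×889 − 383.16 = 69.342
F = 69.342 / 0.366 = 189.46 kg/h

189.5 kg/h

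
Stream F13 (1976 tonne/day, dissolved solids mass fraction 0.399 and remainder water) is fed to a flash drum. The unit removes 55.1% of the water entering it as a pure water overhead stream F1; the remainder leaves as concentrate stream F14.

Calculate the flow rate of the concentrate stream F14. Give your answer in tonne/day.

1322 tonne/day

water entering = 1976×0.601 = 1187.6 tonne/day; overhead removed = 0.551×1187.6 = 654.35 tonne/day.
Concentrate = 1976 − 654.35 = 1321.6 tonne/day.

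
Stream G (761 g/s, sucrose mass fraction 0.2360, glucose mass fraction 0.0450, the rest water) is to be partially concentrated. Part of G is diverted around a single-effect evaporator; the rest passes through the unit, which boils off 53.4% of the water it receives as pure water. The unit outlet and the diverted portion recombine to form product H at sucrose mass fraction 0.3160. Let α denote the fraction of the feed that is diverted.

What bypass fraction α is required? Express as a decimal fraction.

All 761×0.236 = 179.6 g/s of sucrose reaches H, so H = 179.6/0.316 = 568.34 g/s and vapour = 192.66 g/s.
The evaporator receives (1−α)·761 of feed at 0.719 water and removes 0.534 of that water:
0.534×0.719×(1−α)×761 = 192.66
(1−α) = 192.66/292.18 = 0.6594;  α = 0.3406.

0.341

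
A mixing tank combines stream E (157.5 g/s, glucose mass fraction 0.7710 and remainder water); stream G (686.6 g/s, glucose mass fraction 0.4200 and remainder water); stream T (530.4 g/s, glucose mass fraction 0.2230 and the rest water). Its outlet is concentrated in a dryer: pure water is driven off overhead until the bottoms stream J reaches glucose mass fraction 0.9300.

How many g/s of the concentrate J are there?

567.8 g/s

glucose entering = 157.5×0.771 + 686.6×0.420 + 530.4×0.223 = 528.08 g/s.
All glucose reports to J, so J = 528.08/0.930 = 567.83 g/s.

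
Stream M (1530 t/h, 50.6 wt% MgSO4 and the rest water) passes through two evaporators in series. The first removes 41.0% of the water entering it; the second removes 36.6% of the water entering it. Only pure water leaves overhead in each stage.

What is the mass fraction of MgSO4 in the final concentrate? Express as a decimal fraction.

water in feed = 1530×0.494 = 755.82 t/h.
After stage 1: water left = (1−0.410)×755.82 = 445.93; stream total = 1220.1 t/h.
After stage 2: water left = (1−0.366)×445.93 = 282.72; final concentrate = 1056.9 t/h.
MgSO4 fraction = 774.18/1056.9 = 0.732.

0.732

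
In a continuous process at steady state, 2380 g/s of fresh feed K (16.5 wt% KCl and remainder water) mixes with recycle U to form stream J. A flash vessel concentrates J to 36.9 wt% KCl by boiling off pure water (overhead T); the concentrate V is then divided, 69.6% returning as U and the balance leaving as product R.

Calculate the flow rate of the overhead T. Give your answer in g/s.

1316 g/s

Overall KCl balance (none leaves overhead): KCl in fresh feed = KCl in product, i.e. 2380×0.165 = (1−0.696)·V·0.369.
V = 392.7/(0.369×0.304) = 3500.7 g/s.
Recycle U = 0.696×3500.7 = 2436.5 g/s.
Combined feed J = 2380 + 2436.5 = 4816.5 g/s.
Overhead T = J − V = 4816.5 − 3500.7 = 1315.8 g/s.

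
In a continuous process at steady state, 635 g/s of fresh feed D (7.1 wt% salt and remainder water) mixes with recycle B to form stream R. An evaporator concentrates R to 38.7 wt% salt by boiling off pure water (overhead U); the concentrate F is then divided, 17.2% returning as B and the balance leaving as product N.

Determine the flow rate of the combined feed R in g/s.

659.2 g/s

Overall salt balance (none leaves overhead): salt in fresh feed = salt in product, i.e. 635×0.071 = (1−0.172)·F·0.387.
F = 45.085/(0.387×0.828) = 140.7 g/s.
Recycle B = 0.172×140.7 = 24.2 g/s.
Combined feed R = 635 + 24.2 = 659.2 g/s.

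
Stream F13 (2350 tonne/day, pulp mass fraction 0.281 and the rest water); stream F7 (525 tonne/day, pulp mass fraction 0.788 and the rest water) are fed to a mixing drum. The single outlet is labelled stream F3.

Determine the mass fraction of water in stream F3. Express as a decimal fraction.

0.626

Total flow out = 2350 + 525 = 2875 tonne/day.
water in = 2350×0.719 + 525×0.212 = 1800.9 tonne/day.
water mass fraction in F3 = 1800.9/2875 = 0.626.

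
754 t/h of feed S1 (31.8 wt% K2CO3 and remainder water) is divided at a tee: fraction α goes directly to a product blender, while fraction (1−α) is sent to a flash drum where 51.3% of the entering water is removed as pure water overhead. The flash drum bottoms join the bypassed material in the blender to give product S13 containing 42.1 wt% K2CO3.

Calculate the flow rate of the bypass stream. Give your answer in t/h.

All 754×0.318 = 239.77 t/h of K2CO3 reaches S13, so S13 = 239.77/0.421 = 569.53 t/h and vapour = 184.47 t/h.
The evaporator receives (1−α)·754 of feed at 0.682 water and removes 0.513 of that water:
0.513×0.682×(1−α)×754 = 184.47
(1−α) = 184.47/263.8 = 0.6993;  α = 0.3007.
Bypass flow = 0.3007×754 = 226.74 t/h.

226.7 t/h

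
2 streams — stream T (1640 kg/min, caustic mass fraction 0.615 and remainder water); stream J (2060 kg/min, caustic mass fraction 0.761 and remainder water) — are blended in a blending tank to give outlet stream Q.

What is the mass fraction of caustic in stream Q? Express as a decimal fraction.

0.696

Total flow out = 1640 + 2060 = 3700 kg/min.
caustic in = 1640×0.615 + 2060×0.761 = 2576.3 kg/min.
caustic mass fraction in Q = 2576.3/3700 = 0.696.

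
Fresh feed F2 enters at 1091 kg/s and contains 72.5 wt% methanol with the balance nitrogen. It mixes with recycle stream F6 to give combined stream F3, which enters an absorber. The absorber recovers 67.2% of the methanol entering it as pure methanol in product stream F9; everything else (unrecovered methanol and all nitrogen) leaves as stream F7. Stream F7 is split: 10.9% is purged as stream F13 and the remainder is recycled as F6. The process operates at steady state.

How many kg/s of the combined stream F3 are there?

3870 kg/s

nitrogen enters only via F2 and leaves only via the purge: 1091×0.275 = 0.109×(nitrogen in F7), and the absorber passes all nitrogen, so nitrogen in F3 = nitrogen in F7 = 2752.5 kg/s.
methanol in F3: m_A = 1091×0.725 + (1−0.109)·(1−0.672)·m_A, so m_A = 790.98/0.7078 = 1117.6 kg/s.
F3 = 1117.6 + 2752.5 = 3870.1 kg/s.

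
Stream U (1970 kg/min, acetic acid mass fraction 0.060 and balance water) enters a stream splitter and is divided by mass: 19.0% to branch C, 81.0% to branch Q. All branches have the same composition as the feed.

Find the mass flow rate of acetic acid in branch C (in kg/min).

Branch C total = 0.190×1970 = 374.3 kg/min.
acetic acid in C = 0.060×374.3 = 22.458 kg/min.

22.46 kg/min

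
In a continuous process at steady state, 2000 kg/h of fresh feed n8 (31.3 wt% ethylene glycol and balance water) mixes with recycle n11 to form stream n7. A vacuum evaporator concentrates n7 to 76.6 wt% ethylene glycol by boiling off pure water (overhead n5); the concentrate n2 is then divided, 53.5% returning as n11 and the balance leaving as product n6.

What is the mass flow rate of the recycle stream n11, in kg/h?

940.3 kg/h

Overall ethylene glycol balance (none leaves overhead): ethylene glycol in fresh feed = ethylene glycol in product, i.e. 2000×0.313 = (1−0.535)·n2·0.766.
n2 = 626/(0.766×0.465) = 1757.5 kg/h.
Recycle n11 = 0.535×1757.5 = 940.26 kg/h.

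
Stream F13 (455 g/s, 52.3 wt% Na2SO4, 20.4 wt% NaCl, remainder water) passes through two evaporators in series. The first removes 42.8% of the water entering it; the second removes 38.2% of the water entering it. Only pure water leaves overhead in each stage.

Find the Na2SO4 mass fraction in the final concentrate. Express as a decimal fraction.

0.635

water in feed = 455×0.273 = 124.22 g/s.
After stage 1: water left = (1−0.428)×124.22 = 71.051; stream total = 401.84 g/s.
After stage 2: water left = (1−0.382)×71.051 = 43.91; final concentrate = 374.69 g/s.
Na2SO4 fraction = 237.97/374.69 = 0.635.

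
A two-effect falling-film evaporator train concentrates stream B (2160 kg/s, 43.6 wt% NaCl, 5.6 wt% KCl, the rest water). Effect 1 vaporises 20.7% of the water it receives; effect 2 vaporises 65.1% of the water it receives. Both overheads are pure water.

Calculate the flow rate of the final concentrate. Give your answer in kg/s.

1366 kg/s

water in feed = 2160×0.508 = 1097.3 kg/s.
After stage 1: water left = (1−0.207)×1097.3 = 870.14; stream total = 1932.9 kg/s.
After stage 2: water left = (1−0.651)×870.14 = 303.68; final concentrate = 1366.4 kg/s.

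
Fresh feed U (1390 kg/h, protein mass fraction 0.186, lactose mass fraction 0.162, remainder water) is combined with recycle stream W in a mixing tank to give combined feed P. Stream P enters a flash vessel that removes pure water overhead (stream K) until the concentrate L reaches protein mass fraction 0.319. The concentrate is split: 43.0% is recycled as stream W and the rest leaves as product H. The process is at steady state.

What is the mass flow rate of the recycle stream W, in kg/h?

Overall protein balance (none leaves overhead): protein in fresh feed = protein in product, i.e. 1390×0.186 = (1−0.430)·L·0.319.
L = 258.54/(0.319×0.570) = 1421.9 kg/h.
Recycle W = 0.430×1421.9 = 611.41 kg/h.

611.4 kg/h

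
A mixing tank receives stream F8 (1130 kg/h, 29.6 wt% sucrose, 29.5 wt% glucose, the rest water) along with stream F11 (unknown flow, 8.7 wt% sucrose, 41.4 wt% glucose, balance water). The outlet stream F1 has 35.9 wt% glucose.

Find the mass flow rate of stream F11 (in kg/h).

Let F11 be the unknown flow. Total out = 1130 + F11.
glucose balance: 333.35 + 0.414·F11 = 0.359·(1130 + F11)
(0.414 − 0.359)·F11 = 0.359×1130 − 333.35 = 72.32
F11 = 72.32 / 0.055 = 1314.9 kg/h

1315 kg/h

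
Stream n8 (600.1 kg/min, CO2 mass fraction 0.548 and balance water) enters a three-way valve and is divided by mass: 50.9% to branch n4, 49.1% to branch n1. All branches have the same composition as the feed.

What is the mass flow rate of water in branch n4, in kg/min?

138.1 kg/min

Branch n4 total = 0.509×600.1 = 305.45 kg/min.
water in n4 = 0.452×305.45 = 138.06 kg/min.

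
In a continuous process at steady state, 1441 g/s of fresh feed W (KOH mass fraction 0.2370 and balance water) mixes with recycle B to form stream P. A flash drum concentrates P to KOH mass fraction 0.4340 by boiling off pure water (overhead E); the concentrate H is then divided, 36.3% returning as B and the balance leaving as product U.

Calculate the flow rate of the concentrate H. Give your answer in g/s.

Overall KOH balance (none leaves overhead): KOH in fresh feed = KOH in product, i.e. 1441×0.237 = (1−0.363)·H·0.434.
H = 341.52/(0.434×0.637) = 1235.3 g/s.

1235 g/s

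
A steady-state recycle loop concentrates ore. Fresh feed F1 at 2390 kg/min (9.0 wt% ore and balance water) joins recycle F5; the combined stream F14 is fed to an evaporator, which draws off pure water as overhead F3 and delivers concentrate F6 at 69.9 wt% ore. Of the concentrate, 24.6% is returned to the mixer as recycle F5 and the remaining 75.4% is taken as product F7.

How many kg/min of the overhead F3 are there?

Overall ore balance (none leaves overhead): ore in fresh feed = ore in product, i.e. 2390×0.090 = (1−0.246)·F6·0.699.
F6 = 215.1/(0.699×0.754) = 408.12 kg/min.
Recycle F5 = 0.246×408.12 = 100.4 kg/min.
Combined feed F14 = 2390 + 100.4 = 2490.4 kg/min.
Overhead F3 = F14 − F6 = 2490.4 − 408.12 = 2082.3 kg/min.

2082 kg/min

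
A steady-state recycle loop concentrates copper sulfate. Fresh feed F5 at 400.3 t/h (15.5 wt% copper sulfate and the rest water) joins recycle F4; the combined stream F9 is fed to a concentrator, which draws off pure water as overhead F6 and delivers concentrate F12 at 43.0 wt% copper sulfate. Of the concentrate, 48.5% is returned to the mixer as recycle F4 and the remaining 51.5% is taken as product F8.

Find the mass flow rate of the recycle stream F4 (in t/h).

Overall copper sulfate balance (none leaves overhead): copper sulfate in fresh feed = copper sulfate in product, i.e. 400.3×0.155 = (1−0.485)·F12·0.430.
F12 = 62.047/(0.430×0.515) = 280.18 t/h.
Recycle F4 = 0.485×280.18 = 135.89 t/h.

135.9 t/h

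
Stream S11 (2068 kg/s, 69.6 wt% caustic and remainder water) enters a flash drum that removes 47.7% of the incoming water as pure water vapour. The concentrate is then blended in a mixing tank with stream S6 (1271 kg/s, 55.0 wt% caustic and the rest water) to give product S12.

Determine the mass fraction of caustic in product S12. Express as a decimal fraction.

0.704

Vapour removed = 0.477×0.304×2068 = 299.88 kg/s; concentrate = 1768.1 kg/s.
caustic reaching the mixer = 1439.3 (from concentrate) + 1271×0.550 = 2138.4 kg/s.
Product flow = 1768.1 + 1271 = 3039.1 kg/s; caustic fraction = 0.704.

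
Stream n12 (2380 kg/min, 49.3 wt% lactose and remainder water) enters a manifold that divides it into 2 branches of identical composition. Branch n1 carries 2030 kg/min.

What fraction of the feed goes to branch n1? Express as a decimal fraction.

0.853

Fraction to n1 = 2030/2380 = 0.8529.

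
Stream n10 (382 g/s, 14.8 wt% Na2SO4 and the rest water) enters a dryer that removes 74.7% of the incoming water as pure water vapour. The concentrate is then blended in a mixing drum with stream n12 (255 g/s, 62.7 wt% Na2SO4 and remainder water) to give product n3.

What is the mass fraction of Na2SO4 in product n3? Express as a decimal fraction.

0.549

Vapour removed = 0.747×0.852×382 = 243.12 g/s; concentrate = 138.88 g/s.
Na2SO4 reaching the mixer = 56.536 (from concentrate) + 255×0.627 = 216.42 g/s.
Product flow = 138.88 + 255 = 393.88 g/s; Na2SO4 fraction = 0.549.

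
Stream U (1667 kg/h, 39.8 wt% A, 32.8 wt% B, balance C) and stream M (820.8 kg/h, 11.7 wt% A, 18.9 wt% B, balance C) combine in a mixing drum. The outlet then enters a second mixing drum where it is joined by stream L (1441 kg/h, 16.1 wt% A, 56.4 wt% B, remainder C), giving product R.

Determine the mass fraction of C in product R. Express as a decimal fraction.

Overall, product flow = 3928.8 kg/h.
C in = 1667×0.274 + 820.8×0.694 + 1441×0.275 = 1422.7 kg/h.
C fraction in R = 0.3621.

0.3621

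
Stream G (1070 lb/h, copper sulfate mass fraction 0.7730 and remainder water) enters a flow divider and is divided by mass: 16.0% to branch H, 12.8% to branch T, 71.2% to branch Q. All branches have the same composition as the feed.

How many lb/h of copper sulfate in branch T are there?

Branch T total = 0.128×1070 = 136.96 lb/h.
copper sulfate in T = 0.773×136.96 = 105.87 lb/h.

105.9 lb/h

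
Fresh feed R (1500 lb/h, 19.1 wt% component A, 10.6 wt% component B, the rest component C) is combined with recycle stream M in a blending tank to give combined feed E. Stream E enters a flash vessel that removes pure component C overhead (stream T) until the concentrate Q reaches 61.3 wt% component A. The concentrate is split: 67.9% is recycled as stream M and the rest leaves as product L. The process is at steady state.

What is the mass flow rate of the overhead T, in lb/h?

Overall component A balance (none leaves overhead): component A in fresh feed = component A in product, i.e. 1500×0.191 = (1−0.679)·Q·0.613.
Q = 286.5/(0.613×0.321) = 1456 lb/h.
Recycle M = 0.679×1456 = 988.62 lb/h.
Combined feed E = 1500 + 988.62 = 2488.6 lb/h.
Overhead T = E − Q = 2488.6 − 1456 = 1032.6 lb/h.

1033 lb/h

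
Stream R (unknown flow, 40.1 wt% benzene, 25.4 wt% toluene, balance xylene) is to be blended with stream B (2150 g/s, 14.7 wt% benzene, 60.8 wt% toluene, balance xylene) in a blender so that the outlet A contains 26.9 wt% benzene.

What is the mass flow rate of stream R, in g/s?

Let R be the unknown flow. Total out = 2150 + R.
benzene balance: 316.05 + 0.401·R = 0.269·(2150 + R)
(0.401 − 0.269)·R = 0.269×2150 − 316.05 = 262.3
R = 262.3 / 0.132 = 1987.1 g/s

1987 g/s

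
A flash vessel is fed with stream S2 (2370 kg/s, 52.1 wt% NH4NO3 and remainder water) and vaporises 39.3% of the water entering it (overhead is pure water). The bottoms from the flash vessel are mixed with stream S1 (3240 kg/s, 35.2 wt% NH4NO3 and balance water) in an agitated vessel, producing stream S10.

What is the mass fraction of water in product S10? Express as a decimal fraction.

0.540

Vapour removed = 0.393×0.479×2370 = 446.15 kg/s; concentrate = 1923.9 kg/s.
water reaching the mixer = 689.08 (from concentrate) + 3240×0.648 = 2788.6 kg/s.
Product flow = 1923.9 + 3240 = 5163.9 kg/s; water fraction = 0.540.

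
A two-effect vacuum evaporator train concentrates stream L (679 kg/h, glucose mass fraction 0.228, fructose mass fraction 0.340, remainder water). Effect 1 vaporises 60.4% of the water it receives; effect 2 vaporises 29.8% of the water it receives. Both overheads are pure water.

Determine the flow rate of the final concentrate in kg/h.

467.2 kg/h

water in feed = 679×0.432 = 293.33 kg/h.
After stage 1: water left = (1−0.604)×293.33 = 116.16; stream total = 501.83 kg/h.
After stage 2: water left = (1−0.298)×116.16 = 81.543; final concentrate = 467.21 kg/h.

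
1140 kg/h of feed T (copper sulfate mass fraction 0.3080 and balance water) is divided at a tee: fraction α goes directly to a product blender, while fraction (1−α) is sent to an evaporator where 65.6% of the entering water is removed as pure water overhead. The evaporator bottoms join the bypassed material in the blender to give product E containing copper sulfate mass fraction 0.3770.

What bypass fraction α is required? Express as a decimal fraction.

0.597

All 1140×0.308 = 351.12 kg/h of copper sulfate reaches E, so E = 351.12/0.377 = 931.35 kg/h and vapour = 208.65 kg/h.
The evaporator receives (1−α)·1140 of feed at 0.692 water and removes 0.656 of that water:
0.656×0.692×(1−α)×1140 = 208.65
(1−α) = 208.65/517.51 = 0.4032;  α = 0.5968.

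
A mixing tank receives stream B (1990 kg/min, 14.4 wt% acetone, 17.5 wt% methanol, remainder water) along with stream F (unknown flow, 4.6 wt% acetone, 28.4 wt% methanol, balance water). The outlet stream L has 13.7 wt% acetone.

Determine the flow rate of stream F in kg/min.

153.1 kg/min

Let F be the unknown flow. Total out = 1990 + F.
acetone balance: 286.56 + 0.046·F = 0.137·(1990 + F)
(0.046 − 0.137)·F = 0.137×1990 − 286.56 = -13.93
F = -13.93 / -0.091 = 153.08 kg/min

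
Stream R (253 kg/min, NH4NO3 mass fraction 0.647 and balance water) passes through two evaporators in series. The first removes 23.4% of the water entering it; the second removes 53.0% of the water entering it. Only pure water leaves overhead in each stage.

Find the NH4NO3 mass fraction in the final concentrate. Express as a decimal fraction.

0.836

water in feed = 253×0.353 = 89.309 kg/min.
After stage 1: water left = (1−0.234)×89.309 = 68.411; stream total = 232.1 kg/min.
After stage 2: water left = (1−0.530)×68.411 = 32.153; final concentrate = 195.84 kg/min.
NH4NO3 fraction = 163.69/195.84 = 0.836.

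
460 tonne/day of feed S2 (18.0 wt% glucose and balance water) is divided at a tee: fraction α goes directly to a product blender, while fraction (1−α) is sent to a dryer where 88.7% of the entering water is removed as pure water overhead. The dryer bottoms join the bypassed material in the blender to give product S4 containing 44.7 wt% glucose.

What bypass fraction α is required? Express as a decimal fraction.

All 460×0.180 = 82.8 tonne/day of glucose reaches S4, so S4 = 82.8/0.447 = 185.23 tonne/day and vapour = 274.77 tonne/day.
The evaporator receives (1−α)·460 of feed at 0.820 water and removes 0.887 of that water:
0.887×0.820×(1−α)×460 = 274.77
(1−α) = 274.77/334.58 = 0.8212;  α = 0.1788.

0.179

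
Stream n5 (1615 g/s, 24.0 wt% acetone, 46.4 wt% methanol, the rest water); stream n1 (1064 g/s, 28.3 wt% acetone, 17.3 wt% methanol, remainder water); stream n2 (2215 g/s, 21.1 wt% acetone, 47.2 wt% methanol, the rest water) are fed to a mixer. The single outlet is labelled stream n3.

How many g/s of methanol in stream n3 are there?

1979 g/s

methanol out = methanol in = 1615×0.464 + 1064×0.173 + 2215×0.472 = 1978.9 g/s.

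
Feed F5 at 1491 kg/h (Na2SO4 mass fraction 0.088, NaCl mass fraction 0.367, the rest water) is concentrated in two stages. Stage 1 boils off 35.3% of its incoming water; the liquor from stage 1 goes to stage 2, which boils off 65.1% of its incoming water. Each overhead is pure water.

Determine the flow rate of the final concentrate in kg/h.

water in feed = 1491×0.545 = 812.6 kg/h.
After stage 1: water left = (1−0.353)×812.6 = 525.75; stream total = 1204.2 kg/h.
After stage 2: water left = (1−0.651)×525.75 = 183.49; final concentrate = 861.89 kg/h.

861.9 kg/h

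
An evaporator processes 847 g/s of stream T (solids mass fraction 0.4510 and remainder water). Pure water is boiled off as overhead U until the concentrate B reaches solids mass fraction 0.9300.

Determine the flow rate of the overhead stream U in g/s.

436.3 g/s

solids is conserved: 847×0.451 = 382 g/s all reports to the concentrate.
Concentrate = 382/(target fraction) = 410.75 g/s.
Overhead = 847 − 410.75 = 436.25 g/s.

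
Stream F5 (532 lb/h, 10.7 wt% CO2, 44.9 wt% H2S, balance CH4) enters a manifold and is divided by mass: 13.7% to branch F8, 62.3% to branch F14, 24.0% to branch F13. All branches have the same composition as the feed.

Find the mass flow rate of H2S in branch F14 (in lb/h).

Branch F14 total = 0.623×532 = 331.44 lb/h.
H2S in F14 = 0.449×331.44 = 148.81 lb/h.

148.8 lb/h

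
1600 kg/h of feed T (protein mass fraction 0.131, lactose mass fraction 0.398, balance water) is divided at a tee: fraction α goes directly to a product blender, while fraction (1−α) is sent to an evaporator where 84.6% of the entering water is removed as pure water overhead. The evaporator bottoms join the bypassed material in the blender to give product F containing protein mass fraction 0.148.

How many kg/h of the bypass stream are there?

All 1600×0.131 = 209.6 kg/h of protein reaches F, so F = 209.6/0.148 = 1416.2 kg/h and vapour = 183.78 kg/h.
The evaporator receives (1−α)·1600 of feed at 0.471 water and removes 0.846 of that water:
0.846×0.471×(1−α)×1600 = 183.78
(1−α) = 183.78/637.55 = 0.2883;  α = 0.7117.
Bypass flow = 0.7117×1600 = 1138.8 kg/h.

1139 kg/h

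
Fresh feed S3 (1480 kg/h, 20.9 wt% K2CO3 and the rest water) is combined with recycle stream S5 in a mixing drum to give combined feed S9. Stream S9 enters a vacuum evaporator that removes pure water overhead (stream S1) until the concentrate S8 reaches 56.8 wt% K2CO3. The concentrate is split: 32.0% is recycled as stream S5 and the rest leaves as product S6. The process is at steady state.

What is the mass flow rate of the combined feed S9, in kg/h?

1736 kg/h

Overall K2CO3 balance (none leaves overhead): K2CO3 in fresh feed = K2CO3 in product, i.e. 1480×0.209 = (1−0.320)·S8·0.568.
S8 = 309.32/(0.568×0.680) = 800.85 kg/h.
Recycle S5 = 0.320×800.85 = 256.27 kg/h.
Combined feed S9 = 1480 + 256.27 = 1736.3 kg/h.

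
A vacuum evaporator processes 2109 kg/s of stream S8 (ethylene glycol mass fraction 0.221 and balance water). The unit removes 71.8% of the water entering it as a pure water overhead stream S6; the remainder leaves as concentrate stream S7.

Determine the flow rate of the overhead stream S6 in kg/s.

water entering = 2109×0.779 = 1642.9 kg/s; overhead removed = 0.718×1642.9 = 1179.6 kg/s.

1180 kg/s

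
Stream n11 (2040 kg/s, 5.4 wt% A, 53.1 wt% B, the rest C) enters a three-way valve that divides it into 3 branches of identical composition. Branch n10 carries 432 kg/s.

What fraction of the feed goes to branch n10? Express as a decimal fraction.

Fraction to n10 = 432/2040 = 0.2118.

0.212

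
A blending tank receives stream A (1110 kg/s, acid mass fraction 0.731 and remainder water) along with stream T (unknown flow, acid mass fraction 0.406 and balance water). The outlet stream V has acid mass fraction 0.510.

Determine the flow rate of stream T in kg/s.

2359 kg/s

Let T be the unknown flow. Total out = 1110 + T.
acid balance: 811.41 + 0.406·T = 0.510·(1110 + T)
(0.406 − 0.510)·T = 0.510×1110 − 811.41 = -245.31
T = -245.31 / -0.104 = 2358.8 kg/s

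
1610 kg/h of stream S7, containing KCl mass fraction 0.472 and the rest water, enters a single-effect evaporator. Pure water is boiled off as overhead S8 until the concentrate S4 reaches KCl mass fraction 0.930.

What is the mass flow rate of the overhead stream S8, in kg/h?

792.9 kg/h

KCl is conserved: 1610×0.472 = 759.92 kg/h all reports to the concentrate.
Concentrate = 759.92/(target fraction) = 817.12 kg/h.
Overhead = 1610 − 817.12 = 792.88 kg/h.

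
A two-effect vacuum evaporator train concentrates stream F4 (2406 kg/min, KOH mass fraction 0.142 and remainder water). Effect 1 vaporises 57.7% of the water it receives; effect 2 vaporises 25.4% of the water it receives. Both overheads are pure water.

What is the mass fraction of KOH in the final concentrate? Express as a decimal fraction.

0.344

water in feed = 2406×0.858 = 2064.3 kg/min.
After stage 1: water left = (1−0.577)×2064.3 = 873.22; stream total = 1214.9 kg/min.
After stage 2: water left = (1−0.254)×873.22 = 651.42; final concentrate = 993.07 kg/min.
KOH fraction = 341.65/993.07 = 0.344.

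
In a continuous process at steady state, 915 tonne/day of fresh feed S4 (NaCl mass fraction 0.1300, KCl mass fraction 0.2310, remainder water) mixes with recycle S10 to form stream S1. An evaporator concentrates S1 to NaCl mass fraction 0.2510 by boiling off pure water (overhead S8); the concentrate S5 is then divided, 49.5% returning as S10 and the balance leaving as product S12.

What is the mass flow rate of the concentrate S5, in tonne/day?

Overall NaCl balance (none leaves overhead): NaCl in fresh feed = NaCl in product, i.e. 915×0.130 = (1−0.495)·S5·0.251.
S5 = 118.95/(0.251×0.505) = 938.42 tonne/day.

938.4 tonne/day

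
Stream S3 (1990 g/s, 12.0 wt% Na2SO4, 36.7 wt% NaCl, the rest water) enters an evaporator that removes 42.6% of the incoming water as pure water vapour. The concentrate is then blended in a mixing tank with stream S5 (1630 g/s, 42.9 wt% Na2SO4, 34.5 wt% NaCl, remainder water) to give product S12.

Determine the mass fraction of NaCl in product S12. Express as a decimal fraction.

0.406

Vapour removed = 0.426×0.513×1990 = 434.89 g/s; concentrate = 1555.1 g/s.
NaCl reaching the mixer = 730.33 (from concentrate) + 1630×0.345 = 1292.7 g/s.
Product flow = 1555.1 + 1630 = 3185.1 g/s; NaCl fraction = 0.406.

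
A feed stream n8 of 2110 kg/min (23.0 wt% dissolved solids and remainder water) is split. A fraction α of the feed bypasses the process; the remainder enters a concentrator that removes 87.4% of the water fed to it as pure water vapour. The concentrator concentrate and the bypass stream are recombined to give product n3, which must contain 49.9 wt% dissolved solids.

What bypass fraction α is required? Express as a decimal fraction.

All 2110×0.230 = 485.3 kg/min of dissolved solids reaches n3, so n3 = 485.3/0.499 = 972.55 kg/min and vapour = 1137.5 kg/min.
The evaporator receives (1−α)·2110 of feed at 0.770 water and removes 0.874 of that water:
0.874×0.770×(1−α)×2110 = 1137.5
(1−α) = 1137.5/1420 = 0.8010;  α = 0.1990.

0.199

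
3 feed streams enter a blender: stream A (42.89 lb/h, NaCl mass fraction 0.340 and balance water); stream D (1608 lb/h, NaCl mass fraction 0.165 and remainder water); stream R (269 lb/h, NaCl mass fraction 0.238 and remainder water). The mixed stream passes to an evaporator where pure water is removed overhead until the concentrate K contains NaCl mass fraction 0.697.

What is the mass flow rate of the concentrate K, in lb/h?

493.4 lb/h

NaCl entering = 42.89×0.340 + 1608×0.165 + 269×0.238 = 343.92 lb/h.
All NaCl reports to K, so K = 343.92/0.697 = 493.44 lb/h.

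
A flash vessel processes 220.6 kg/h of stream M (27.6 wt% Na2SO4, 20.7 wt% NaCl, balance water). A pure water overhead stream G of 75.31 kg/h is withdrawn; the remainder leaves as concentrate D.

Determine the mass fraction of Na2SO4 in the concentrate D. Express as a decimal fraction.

0.419

Na2SO4 is not removed: 220.6×0.276 = 60.886 kg/h of Na2SO4 enters D.
Concentrate = 220.6 − 75.31 = 145.29 kg/h.
Mass fraction = 60.886/145.29 = 0.419.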